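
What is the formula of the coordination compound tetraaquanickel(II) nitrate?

[Ni(H2O)4](NO3)2

Ligands: 4 aqua (H2O, neutral). Ligand charge sum = 0.
Charge balance with nitrate (-1) requires 1 complex ion per 2 nitrate.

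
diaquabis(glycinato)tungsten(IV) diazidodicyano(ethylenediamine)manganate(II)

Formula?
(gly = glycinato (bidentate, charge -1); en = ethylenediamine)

Cation [W…]: ligand charges -2, W(IV) ⇒ ion charge 2+.
Anion [Mn…]: ligand charges -4, Mn(II) ⇒ ion charge 2−.
One 2+ cation balances one 2− anion.

[W(gly)2(H2O)2][Mn(CN)2(en)(N3)2]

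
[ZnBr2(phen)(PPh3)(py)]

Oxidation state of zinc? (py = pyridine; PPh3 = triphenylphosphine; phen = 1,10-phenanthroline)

No counter-ion: the bracketed complex is neutral.
Ligand charges: 2×Br = -2; 1×py neutral; 1×PPh3 neutral; 1×phen neutral; sum -2.
Zn + (-2) = 0 ⇒ Zn is +2.

+2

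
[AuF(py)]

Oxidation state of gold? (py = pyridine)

No counter-ion: the bracketed complex is neutral.
Ligand charges: 1×py neutral; 1×F = -1; sum -1.
Au + (-1) = 0 ⇒ Au is +1.

+1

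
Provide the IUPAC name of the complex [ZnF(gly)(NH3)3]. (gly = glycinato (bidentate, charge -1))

There is no counter-ion, so the complex is neutral overall.
Ligand charges: 3×ammine (neutral), 1×fluoro (-1 each), 1×glycinato (-1 each); total -2. So Zn + (-2) = 0, giving Zn = +2.
Ligands are named alphabetically: ammine before fluoro before glycinato.

triamminefluoro(glycinato)zinc(II)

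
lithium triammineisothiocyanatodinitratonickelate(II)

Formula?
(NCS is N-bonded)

Ligands: 1 isothiocyanato (NCS, -1), 2 nitrato (NO3, -1), 3 ammine (NH3, neutral). Ligand charge sum = -3.
With Ni in oxidation state +2, the complex ion is [Ni...]^1−.
Charge balance with lithium (+1) requires 1 complex ion per 1 lithium.

Li[Ni(NCS)(NH3)3(NO3)2]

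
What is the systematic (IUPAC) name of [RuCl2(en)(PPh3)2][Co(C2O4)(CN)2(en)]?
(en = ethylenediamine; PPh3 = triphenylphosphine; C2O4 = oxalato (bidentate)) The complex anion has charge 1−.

Both ions are complex: the cation is named first with the plain metal name, the anion second with the -ate form; each ion's ligands are alphabetised independently.
The complex anion is given as 1−; its ligand charges sum to -4, so Co = +3.
A 1:1 salt means the cation carries the equal and opposite charge, 1+.
Cation: ligand charges sum to -2; for the ion to be 1+, Ru = +3.

dichloro(ethylenediamine)bis(triphenylphosphine)ruthenium(III) dicyano(ethylenediamine)oxalatocobaltate(III)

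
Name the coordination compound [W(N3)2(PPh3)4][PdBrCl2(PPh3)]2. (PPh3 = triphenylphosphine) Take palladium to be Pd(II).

Pd is given as +2; the anion's ligand charges sum to -3, so the complex anion is 1−.
With 2 anions per cation, the cation must be 2×1 = 2+.
Cation: ligand charges sum to -2; for the ion to be 2+, W = +4.

diazidotetrakis(triphenylphosphine)tungsten(IV) bromodichloro(triphenylphosphine)palladate(II)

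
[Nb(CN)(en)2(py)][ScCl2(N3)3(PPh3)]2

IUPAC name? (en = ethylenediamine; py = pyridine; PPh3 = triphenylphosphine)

cyanobis(ethylenediamine)(pyridine)niobium(V) triazidodichloro(triphenylphosphine)scandate(III)

Both ions are complex: the cation is named first with the plain metal name, the anion second with the -ate form; each ion's ligands are alphabetised independently.
Scandium is always +3 in its complexes; the anion's ligand charges sum to -5, so the complex anion is 2−.
With 2 anions per cation, the cation must be 2×2 = 4+.
Cation: ligand charges sum to -1; for the ion to be 4+, Nb = +5.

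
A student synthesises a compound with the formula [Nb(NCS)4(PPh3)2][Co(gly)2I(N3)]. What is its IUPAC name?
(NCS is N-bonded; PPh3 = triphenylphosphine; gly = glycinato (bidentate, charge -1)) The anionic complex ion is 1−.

tetraisothiocyanatobis(triphenylphosphine)niobium(V) azidobis(glycinato)iodocobaltate(III)

Both ions are complex: the cation is named first with the plain metal name, the anion second with the -ate form; each ion's ligands are alphabetised independently.
The complex anion is given as 1−; its ligand charges sum to -4, so Co = +3.
A 1:1 salt means the cation carries the equal and opposite charge, 1+.
Cation: ligand charges sum to -4; for the ion to be 1+, Nb = +5.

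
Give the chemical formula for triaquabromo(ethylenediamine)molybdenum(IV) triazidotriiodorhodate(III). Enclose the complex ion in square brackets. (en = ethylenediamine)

[MoBr(en)(H2O)3][RhI3(N3)3]

Cation [Mo…]: ligand charges -1, Mo(IV) ⇒ ion charge 3+.
Anion [Rh…]: ligand charges -6, Rh(III) ⇒ ion charge 3−.
One 3+ cation balances one 3− anion.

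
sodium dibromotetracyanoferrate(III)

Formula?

Na3[FeBr2(CN)4]

Ligands: 4 cyano (CN, -1), 2 bromo (Br, -1). Ligand charge sum = -6.
With Fe in oxidation state +3, the complex ion is [Fe...]^3−.
Charge balance with sodium (+1) requires 1 complex ion per 3 sodium.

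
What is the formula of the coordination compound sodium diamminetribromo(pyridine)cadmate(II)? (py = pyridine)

Na[CdBr3(NH3)2(py)]

Ligands: 3 bromo (Br, -1), 2 ammine (NH3, neutral), 1 pyridine (py, neutral). Ligand charge sum = -3.
With Cd in oxidation state +2, the complex ion is [Cd...]^1−.
Charge balance with sodium (+1) requires 1 complex ion per 1 sodium.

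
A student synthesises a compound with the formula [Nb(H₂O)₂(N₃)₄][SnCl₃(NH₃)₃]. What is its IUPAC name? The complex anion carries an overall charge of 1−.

diaquatetraazidoniobium(V) triamminetrichlorostannate(II)

Both ions are complex: the cation is named first with the plain metal name, the anion second with the -ate form; each ion's ligands are alphabetised independently.
The complex anion is given as 1−; its ligand charges sum to -3, so Sn = +2.
A 1:1 salt means the cation carries the equal and opposite charge, 1+.
Cation: ligand charges sum to -4; for the ion to be 1+, Nb = +5.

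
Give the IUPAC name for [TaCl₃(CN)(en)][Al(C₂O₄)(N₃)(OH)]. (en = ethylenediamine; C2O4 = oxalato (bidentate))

Aluminium is always +3 in its complexes; the anion's ligand charges sum to -4, so the complex anion is 1−.
A 1:1 salt means the cation carries the equal and opposite charge, 1+.
Cation: ligand charges sum to -4; for the ion to be 1+, Ta = +5.

trichlorocyano(ethylenediamine)tantalum(V) azidohydroxooxalatoaluminate(III)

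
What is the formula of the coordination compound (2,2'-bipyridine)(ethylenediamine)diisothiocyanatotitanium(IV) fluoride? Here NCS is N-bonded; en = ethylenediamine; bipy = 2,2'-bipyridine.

[Ti(bipy)(en)(NCS)2]F2

Ligands: 2 isothiocyanato (NCS, -1), 1 ethylenediamine (en, neutral), 1 2,2'-bipyridine (bipy, neutral). Ligand charge sum = -2.
Charge balance with fluoride (-1) requires 1 complex ion per 2 fluoride.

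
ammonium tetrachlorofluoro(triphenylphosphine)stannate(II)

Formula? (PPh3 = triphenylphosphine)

(NH4)3[SnCl4F(PPh3)]

Ligands: 1 fluoro (F, -1), 4 chloro (Cl, -1), 1 triphenylphosphine (PPh3, neutral). Ligand charge sum = -5.
With Sn in oxidation state +2, the complex ion is [Sn...]^3−.
Charge balance with ammonium (+1) requires 1 complex ion per 3 ammonium.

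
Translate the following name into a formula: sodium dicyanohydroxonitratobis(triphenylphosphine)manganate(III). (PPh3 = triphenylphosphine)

Ligands: 2 triphenylphosphine (PPh3, neutral), 2 cyano (CN, -1), 1 hydroxo (OH, -1), 1 nitrato (NO3, -1). Ligand charge sum = -4.
Charge balance with sodium (+1) requires 1 complex ion per 1 sodium.

Na[Mn(CN)2(NO3)(OH)(PPh3)2]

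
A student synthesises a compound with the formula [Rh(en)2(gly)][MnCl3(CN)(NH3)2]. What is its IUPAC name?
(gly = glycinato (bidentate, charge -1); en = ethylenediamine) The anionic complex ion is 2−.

bis(ethylenediamine)(glycinato)rhodium(III) diamminetrichlorocyanomanganate(II)

Both ions are complex: the cation is named first with the plain metal name, the anion second with the -ate form; each ion's ligands are alphabetised independently.
The complex anion is given as 2−; its ligand charges sum to -4, so Mn = +2.
A 1:1 salt means the cation carries the equal and opposite charge, 2+.
Cation: ligand charges sum to -1; for the ion to be 2+, Rh = +3.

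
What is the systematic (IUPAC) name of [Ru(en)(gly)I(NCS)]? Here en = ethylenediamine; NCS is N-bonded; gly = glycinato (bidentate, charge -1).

There is no counter-ion, so the complex is neutral overall.
Ligand charges: 1×iodo (-1 each), 1×ethylenediamine (neutral), 1×isothiocyanato (-1 each), 1×glycinato (-1 each); total -3. So Ru + (-3) = 0, giving Ru = +3.
Ligands are named alphabetically: ethylenediamine before glycinato before iodo before isothiocyanato.

(ethylenediamine)(glycinato)iodoisothiocyanatoruthenium(III)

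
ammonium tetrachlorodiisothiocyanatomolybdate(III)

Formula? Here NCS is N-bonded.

Ligands: 4 chloro (Cl, -1), 2 isothiocyanato (NCS, -1). Ligand charge sum = -6.
With Mo in oxidation state +3, the complex ion is [Mo...]^3−.
Charge balance with ammonium (+1) requires 1 complex ion per 3 ammonium.

(NH4)3[MoCl4(NCS)2]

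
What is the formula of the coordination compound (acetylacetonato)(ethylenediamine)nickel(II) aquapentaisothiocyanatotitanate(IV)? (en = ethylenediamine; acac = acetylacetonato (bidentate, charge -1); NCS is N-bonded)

[Ni(acac)(en)][Ti(H2O)(NCS)5]

Cation [Ni…]: ligand charges -1, Ni(II) ⇒ ion charge 1+.
Anion [Ti…]: ligand charges -5, Ti(IV) ⇒ ion charge 1−.
One 1+ cation balances one 1− anion.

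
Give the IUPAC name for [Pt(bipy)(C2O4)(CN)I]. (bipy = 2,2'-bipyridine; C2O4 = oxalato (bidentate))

(2,2'-bipyridine)cyanoiodooxalatoplatinum(IV)

There is no counter-ion, so the complex is neutral overall.
Ligand charges: 1×2,2'-bipyridine (neutral), 1×cyano (-1 each), 1×oxalato (-2 each), 1×iodo (-1 each); total -4. So Pt + (-4) = 0, giving Pt = +4.
Ligands are named alphabetically: bipyridine before cyano before iodo before oxalato.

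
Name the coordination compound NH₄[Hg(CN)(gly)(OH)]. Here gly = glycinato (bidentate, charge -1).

The 1 ammonium counter-ion carries a total charge of +1, so each complex ion is 1−.
Ligand charges: 1×glycinato (-1 each), 1×cyano (-1 each), 1×hydroxo (-1 each); total -3. So Hg + (-3) = 1−, giving Hg = +2.
Ligands are named alphabetically: cyano before glycinato before hydroxo.
The complex ion is anionic, so mercury takes the -ate form mercurate(II).

ammonium cyano(glycinato)hydroxomercurate(II)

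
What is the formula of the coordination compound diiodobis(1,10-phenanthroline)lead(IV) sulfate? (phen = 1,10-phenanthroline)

[PbI2(phen)2]SO4

Ligands: 2 1,10-phenanthroline (phen, neutral), 2 iodo (I, -1). Ligand charge sum = -2.
With Pb in oxidation state +4, the complex ion is [Pb...]^2+.
Charge balance with sulfate (-2) requires 1 complex ion per 1 sulfate.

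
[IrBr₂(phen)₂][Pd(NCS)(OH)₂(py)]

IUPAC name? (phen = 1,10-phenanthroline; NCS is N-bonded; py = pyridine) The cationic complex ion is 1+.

dibromobis(1,10-phenanthroline)iridium(III) dihydroxoisothiocyanato(pyridine)palladate(II)

Both ions are complex: the cation is named first with the plain metal name, the anion second with the -ate form; each ion's ligands are alphabetised independently.
The complex cation is given as 1+; its ligand charges sum to -2, so Ir = +3.
A 1:1 salt means the anion carries the equal and opposite charge, 1−.
Anion: ligand charges sum to -3; for the ion to be 1−, Pd = +2.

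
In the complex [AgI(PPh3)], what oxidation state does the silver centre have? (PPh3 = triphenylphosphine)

No counter-ion: the bracketed complex is neutral.
Ligand charges: 1×I = -1; 1×PPh3 neutral; sum -1.
Ag + (-1) = 0 ⇒ Ag is +1.

+1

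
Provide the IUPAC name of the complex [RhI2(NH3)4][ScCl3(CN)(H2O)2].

Scandium is always +3 in its complexes; the anion's ligand charges sum to -4, so the complex anion is 1−.
A 1:1 salt means the cation carries the equal and opposite charge, 1+.
Cation: ligand charges sum to -2; for the ion to be 1+, Rh = +3.

tetraamminediiodorhodium(III) diaquatrichlorocyanoscandate(III)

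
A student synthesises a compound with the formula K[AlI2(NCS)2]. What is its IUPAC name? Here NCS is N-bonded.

potassium diiododiisothiocyanatoaluminate(III)

The 1 potassium counter-ion carries a total charge of +1, so each complex ion is 1−.
Ligand charges: 2×isothiocyanato (-1 each), 2×iodo (-1 each); total -4. So Al + (-4) = 1−, giving Al = +3.
The complex ion is anionic, so aluminium takes the -ate form aluminate(III).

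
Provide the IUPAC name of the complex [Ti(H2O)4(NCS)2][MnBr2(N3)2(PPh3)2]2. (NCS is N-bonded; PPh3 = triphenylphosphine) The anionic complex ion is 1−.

Both ions are complex: the cation is named first with the plain metal name, the anion second with the -ate form; each ion's ligands are alphabetised independently.
The complex anion is given as 1−; its ligand charges sum to -4, so Mn = +3.
With 2 anions per cation, the cation must be 2×1 = 2+.
Cation: ligand charges sum to -2; for the ion to be 2+, Ti = +4.

tetraaquadiisothiocyanatotitanium(IV) diazidodibromobis(triphenylphosphine)manganate(III)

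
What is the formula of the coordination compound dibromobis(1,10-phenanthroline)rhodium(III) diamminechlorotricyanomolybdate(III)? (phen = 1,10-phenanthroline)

Cation [Rh…]: ligand charges -2, Rh(III) ⇒ ion charge 1+.
Anion [Mo…]: ligand charges -4, Mo(III) ⇒ ion charge 1−.
One 1+ cation balances one 1− anion.

[RhBr2(phen)2][MoCl(CN)3(NH3)2]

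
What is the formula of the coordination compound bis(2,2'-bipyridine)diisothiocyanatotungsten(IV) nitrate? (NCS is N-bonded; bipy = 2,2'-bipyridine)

Ligands: 2 isothiocyanato (NCS, -1), 2 2,2'-bipyridine (bipy, neutral). Ligand charge sum = -2.
With W in oxidation state +4, the complex ion is [W...]^2+.
Charge balance with nitrate (-1) requires 1 complex ion per 2 nitrate.

[W(bipy)2(NCS)2](NO3)2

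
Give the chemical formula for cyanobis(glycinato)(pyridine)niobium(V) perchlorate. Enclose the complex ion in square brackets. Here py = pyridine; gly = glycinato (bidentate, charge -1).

[Nb(CN)(gly)2(py)](ClO4)2

Ligands: 1 pyridine (py, neutral), 1 cyano (CN, -1), 2 glycinato (gly, -1). Ligand charge sum = -3.
With Nb in oxidation state +5, the complex ion is [Nb...]^2+.
Charge balance with perchlorate (-1) requires 1 complex ion per 2 perchlorate.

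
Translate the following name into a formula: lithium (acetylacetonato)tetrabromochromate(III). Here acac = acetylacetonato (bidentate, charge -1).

Ligands: 4 bromo (Br, -1), 1 acetylacetonato (acac, -1). Ligand charge sum = -5.
With Cr in oxidation state +3, the complex ion is [Cr...]^2−.
Charge balance with lithium (+1) requires 1 complex ion per 2 lithium.

Li2[Cr(acac)Br4]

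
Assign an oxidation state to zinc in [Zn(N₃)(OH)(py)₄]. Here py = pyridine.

No counter-ion: the bracketed complex is neutral.
Ligand charges: 1×OH = -1; 1×N3 = -1; 4×py neutral; sum -2.
Zn + (-2) = 0 ⇒ Zn is +2.

+2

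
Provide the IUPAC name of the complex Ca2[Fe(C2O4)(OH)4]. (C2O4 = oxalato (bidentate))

The 2 calcium counter-ions carry a total charge of +4, so each complex ion is 4−.
Ligand charges: 1×oxalato (-2 each), 4×hydroxo (-1 each); total -6. So Fe + (-6) = 4−, giving Fe = +2.
The complex ion is anionic, so iron takes the -ate form ferrate(II).

calcium tetrahydroxooxalatoferrate(II)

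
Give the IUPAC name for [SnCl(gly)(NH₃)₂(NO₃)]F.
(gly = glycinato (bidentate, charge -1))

The 1 fluoride counter-ion carries a total charge of -1, so each complex ion is 1+.
Ligand charges: 2×ammine (neutral), 1×chloro (-1 each), 1×nitrato (-1 each), 1×glycinato (-1 each); total -3. So Sn + (-3) = 1+, giving Sn = +4.
Ligands are named alphabetically: ammine before chloro before glycinato before nitrato.

diamminechloro(glycinato)nitratotin(IV) fluoride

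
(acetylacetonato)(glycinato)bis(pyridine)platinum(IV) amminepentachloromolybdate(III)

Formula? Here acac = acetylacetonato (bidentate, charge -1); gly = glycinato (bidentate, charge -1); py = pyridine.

Cation [Pt…]: ligand charges -2, Pt(IV) ⇒ ion charge 2+.
Anion [Mo…]: ligand charges -5, Mo(III) ⇒ ion charge 2−.
One 2+ cation balances one 2− anion.

[Pt(acac)(gly)(py)2][MoCl5(NH3)]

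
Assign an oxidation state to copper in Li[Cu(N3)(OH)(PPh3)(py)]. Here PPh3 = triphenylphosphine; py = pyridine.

+1

1 lithium outside the brackets (+1 each) → the complex ion is 1−.
Ligand charges: 1×PPh3 neutral; 1×py neutral; 1×N3 = -1; 1×OH = -1; sum -2.
Cu + (-2) = 1− ⇒ Cu is +1.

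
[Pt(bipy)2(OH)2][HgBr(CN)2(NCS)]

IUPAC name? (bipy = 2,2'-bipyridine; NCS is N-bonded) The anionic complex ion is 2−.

bis(2,2'-bipyridine)dihydroxoplatinum(IV) bromodicyanoisothiocyanatomercurate(II)

Both ions are complex: the cation is named first with the plain metal name, the anion second with the -ate form; each ion's ligands are alphabetised independently.
The complex anion is given as 2−; its ligand charges sum to -4, so Hg = +2.
A 1:1 salt means the cation carries the equal and opposite charge, 2+.
Cation: ligand charges sum to -2; for the ion to be 2+, Pt = +4.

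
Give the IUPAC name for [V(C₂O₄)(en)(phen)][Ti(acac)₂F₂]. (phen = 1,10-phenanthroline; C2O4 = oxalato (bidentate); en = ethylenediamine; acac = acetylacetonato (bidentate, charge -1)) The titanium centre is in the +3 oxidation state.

(ethylenediamine)oxalato(1,10-phenanthroline)vanadium(III) bis(acetylacetonato)difluorotitanate(III)

Ti is given as +3; the anion's ligand charges sum to -4, so the complex anion is 1−.
A 1:1 salt means the cation carries the equal and opposite charge, 1+.
Cation: ligand charges sum to -2; for the ion to be 1+, V = +3.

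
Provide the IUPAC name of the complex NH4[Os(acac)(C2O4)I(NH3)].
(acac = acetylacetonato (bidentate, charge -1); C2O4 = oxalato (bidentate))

ammonium (acetylacetonato)ammineiodooxalatoosmate(III)

The 1 ammonium counter-ion carries a total charge of +1, so each complex ion is 1−.
Ligand charges: 1×acetylacetonato (-1 each), 1×ammine (neutral), 1×iodo (-1 each), 1×oxalato (-2 each); total -4. So Os + (-4) = 1−, giving Os = +3.
The complex ion is anionic, so osmium takes the -ate form osmate(III).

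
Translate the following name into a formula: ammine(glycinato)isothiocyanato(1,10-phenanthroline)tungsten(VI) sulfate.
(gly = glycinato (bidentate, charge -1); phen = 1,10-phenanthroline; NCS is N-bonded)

Ligands: 1 ammine (NH3, neutral), 1 glycinato (gly, -1), 1 1,10-phenanthroline (phen, neutral), 1 isothiocyanato (NCS, -1). Ligand charge sum = -2.
With W in oxidation state +6, the complex ion is [W...]^4+.
Charge balance with sulfate (-2) requires 1 complex ion per 2 sulfate.

[W(gly)(NCS)(NH3)(phen)](SO4)2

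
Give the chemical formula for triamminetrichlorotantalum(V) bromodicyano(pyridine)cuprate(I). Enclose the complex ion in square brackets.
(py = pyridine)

[TaCl3(NH3)3][CuBr(CN)2(py)]

Cation [Ta…]: ligand charges -3, Ta(V) ⇒ ion charge 2+.
Anion [Cu…]: ligand charges -3, Cu(I) ⇒ ion charge 2−.
One 2+ cation balances one 2− anion.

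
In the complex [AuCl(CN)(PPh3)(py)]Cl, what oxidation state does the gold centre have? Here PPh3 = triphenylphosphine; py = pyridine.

+3

1 chloride outside the brackets (-1 each) → the complex ion is 1+.
Ligand charges: 1×PPh3 neutral; 1×CN = -1; 1×Cl = -1; 1×py neutral; sum -2.
Au + (-2) = 1+ ⇒ Au is +3.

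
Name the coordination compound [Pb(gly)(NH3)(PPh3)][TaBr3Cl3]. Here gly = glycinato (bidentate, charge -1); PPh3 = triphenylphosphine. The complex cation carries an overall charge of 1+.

ammine(glycinato)(triphenylphosphine)lead(II) tribromotrichlorotantalate(V)

The complex cation is given as 1+; its ligand charges sum to -1, so Pb = +2.
A 1:1 salt means the anion carries the equal and opposite charge, 1−.
Anion: ligand charges sum to -6; for the ion to be 1−, Ta = +5.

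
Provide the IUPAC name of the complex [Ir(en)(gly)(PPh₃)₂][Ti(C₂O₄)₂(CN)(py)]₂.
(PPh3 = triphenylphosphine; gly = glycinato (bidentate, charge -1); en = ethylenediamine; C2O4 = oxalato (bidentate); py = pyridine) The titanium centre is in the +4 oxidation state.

Ti is given as +4; the anion's ligand charges sum to -5, so the complex anion is 1−.
With 2 anions per cation, the cation must be 2×1 = 2+.
Cation: ligand charges sum to -1; for the ion to be 2+, Ir = +3.

(ethylenediamine)(glycinato)bis(triphenylphosphine)iridium(III) cyanodioxalato(pyridine)titanate(IV)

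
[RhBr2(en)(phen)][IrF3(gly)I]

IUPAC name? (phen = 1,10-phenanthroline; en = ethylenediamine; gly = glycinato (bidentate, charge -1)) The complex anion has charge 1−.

dibromo(ethylenediamine)(1,10-phenanthroline)rhodium(III) trifluoro(glycinato)iodoiridate(IV)

Both ions are complex: the cation is named first with the plain metal name, the anion second with the -ate form; each ion's ligands are alphabetised independently.
The complex anion is given as 1−; its ligand charges sum to -5, so Ir = +4.
A 1:1 salt means the cation carries the equal and opposite charge, 1+.
Cation: ligand charges sum to -2; for the ion to be 1+, Rh = +3.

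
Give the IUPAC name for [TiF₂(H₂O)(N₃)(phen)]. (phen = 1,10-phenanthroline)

There is no counter-ion, so the complex is neutral overall.
Ligand charges: 1×1,10-phenanthroline (neutral), 1×aqua (neutral), 2×fluoro (-1 each), 1×azido (-1 each); total -3. So Ti + (-3) = 0, giving Ti = +3.
Ligands are named alphabetically: aqua before azido before fluoro before phenanthroline.

aquaazidodifluoro(1,10-phenanthroline)titanium(III)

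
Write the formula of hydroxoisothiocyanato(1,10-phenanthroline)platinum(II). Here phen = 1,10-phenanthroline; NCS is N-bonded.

Ligands: 1 1,10-phenanthroline (phen, neutral), 1 isothiocyanato (NCS, -1), 1 hydroxo (OH, -1). Ligand charge sum = -2.
With Pt in oxidation state +2, the complex ion is [Pt...].

[Pt(NCS)(OH)(phen)]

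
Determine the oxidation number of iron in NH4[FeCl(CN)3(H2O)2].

1 ammonium outside the brackets (+1 each) → the complex ion is 1−.
Ligand charges: 3×CN = -3; 1×Cl = -1; 2×H2O neutral; sum -4.
Fe + (-4) = 1− ⇒ Fe is +3.

+3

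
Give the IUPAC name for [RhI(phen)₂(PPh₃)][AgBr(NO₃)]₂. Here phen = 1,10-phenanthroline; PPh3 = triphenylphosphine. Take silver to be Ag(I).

iodobis(1,10-phenanthroline)(triphenylphosphine)rhodium(III) bromonitratoargentate(I)

Both ions are complex: the cation is named first with the plain metal name, the anion second with the -ate form; each ion's ligands are alphabetised independently.
Ag is given as +1; the anion's ligand charges sum to -2, so the complex anion is 1−.
With 2 anions per cation, the cation must be 2×1 = 2+.
Cation: ligand charges sum to -1; for the ion to be 2+, Rh = +3.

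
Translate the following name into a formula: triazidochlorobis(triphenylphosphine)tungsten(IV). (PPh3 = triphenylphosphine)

Ligands: 2 triphenylphosphine (PPh3, neutral), 3 azido (N3, -1), 1 chloro (Cl, -1). Ligand charge sum = -4.
With W in oxidation state +4, the complex ion is [W...].

[WCl(N3)3(PPh3)2]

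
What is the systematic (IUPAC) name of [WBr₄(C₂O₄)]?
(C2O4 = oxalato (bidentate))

There is no counter-ion, so the complex is neutral overall.
Ligand charges: 1×oxalato (-2 each), 4×bromo (-1 each); total -6. So W + (-6) = 0, giving W = +6.
Ligands are named alphabetically: bromo before oxalato.

tetrabromooxalatotungsten(VI)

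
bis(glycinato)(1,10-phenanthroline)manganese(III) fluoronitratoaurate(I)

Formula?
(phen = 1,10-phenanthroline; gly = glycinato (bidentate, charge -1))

[Mn(gly)2(phen)][AuF(NO3)]

Cation [Mn…]: ligand charges -2, Mn(III) ⇒ ion charge 1+.
Anion [Au…]: ligand charges -2, Au(I) ⇒ ion charge 1−.
One 1+ cation balances one 1− anion.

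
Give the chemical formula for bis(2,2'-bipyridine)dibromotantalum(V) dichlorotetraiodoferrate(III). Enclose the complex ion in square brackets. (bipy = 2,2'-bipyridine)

[Ta(bipy)2Br2][FeCl2I4]

Cation [Ta…]: ligand charges -2, Ta(V) ⇒ ion charge 3+.
Anion [Fe…]: ligand charges -6, Fe(III) ⇒ ion charge 3−.
One 3+ cation balances one 3− anion.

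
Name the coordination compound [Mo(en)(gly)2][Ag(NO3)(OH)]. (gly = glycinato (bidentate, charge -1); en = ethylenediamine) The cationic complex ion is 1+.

Both ions are complex: the cation is named first with the plain metal name, the anion second with the -ate form; each ion's ligands are alphabetised independently.
The complex cation is given as 1+; its ligand charges sum to -2, so Mo = +3.
A 1:1 salt means the anion carries the equal and opposite charge, 1−.
Anion: ligand charges sum to -2; for the ion to be 1−, Ag = +1.

(ethylenediamine)bis(glycinato)molybdenum(III) hydroxonitratoargentate(I)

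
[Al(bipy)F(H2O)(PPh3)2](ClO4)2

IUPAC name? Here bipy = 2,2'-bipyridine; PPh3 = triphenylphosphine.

The 2 perchlorate counter-ions carry a total charge of -2, so each complex ion is 2+.
Ligand charges: 1×2,2'-bipyridine (neutral), 2×triphenylphosphine (neutral), 1×aqua (neutral), 1×fluoro (-1 each); total -1. So Al + (-1) = 2+, giving Al = +3.
Ligands are named alphabetically: aqua before bipyridine before fluoro before triphenylphosphine.

aqua(2,2'-bipyridine)fluorobis(triphenylphosphine)aluminium(III) perchlorate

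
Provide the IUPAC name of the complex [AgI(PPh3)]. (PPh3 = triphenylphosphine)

There is no counter-ion, so the complex is neutral overall.
Ligand charges: 1×iodo (-1 each), 1×triphenylphosphine (neutral); total -1. So Ag + (-1) = 0, giving Ag = +1.
Ligands are named alphabetically: iodo before triphenylphosphine.

iodo(triphenylphosphine)silver(I)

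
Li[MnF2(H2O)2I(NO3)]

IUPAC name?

The 1 lithium counter-ion carries a total charge of +1, so each complex ion is 1−.
Ligand charges: 2×fluoro (-1 each), 1×nitrato (-1 each), 1×iodo (-1 each), 2×aqua (neutral); total -4. So Mn + (-4) = 1−, giving Mn = +3.
The complex ion is anionic, so manganese takes the -ate form manganate(III).

lithium diaquadifluoroiodonitratomanganate(III)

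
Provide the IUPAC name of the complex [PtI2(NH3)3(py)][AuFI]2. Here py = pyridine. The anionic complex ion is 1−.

triamminediiodo(pyridine)platinum(IV) fluoroiodoaurate(I)

Both ions are complex: the cation is named first with the plain metal name, the anion second with the -ate form; each ion's ligands are alphabetised independently.
The complex anion is given as 1−; its ligand charges sum to -2, so Au = +1.
With 2 anions per cation, the cation must be 2×1 = 2+.
Cation: ligand charges sum to -2; for the ion to be 2+, Pt = +4.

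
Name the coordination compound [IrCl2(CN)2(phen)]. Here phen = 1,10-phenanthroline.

dichlorodicyano(1,10-phenanthroline)iridium(IV)

There is no counter-ion, so the complex is neutral overall.
Ligand charges: 1×1,10-phenanthroline (neutral), 2×cyano (-1 each), 2×chloro (-1 each); total -4. So Ir + (-4) = 0, giving Ir = +4.
Ligands are named alphabetically: chloro before cyano before phenanthroline.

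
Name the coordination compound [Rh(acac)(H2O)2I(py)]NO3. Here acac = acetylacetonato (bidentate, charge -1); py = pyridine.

The 1 nitrate counter-ion carries a total charge of -1, so each complex ion is 1+.
Ligand charges: 1×acetylacetonato (-1 each), 2×aqua (neutral), 1×iodo (-1 each), 1×pyridine (neutral); total -2. So Rh + (-2) = 1+, giving Rh = +3.
Ligands are named alphabetically: acetylacetonato before aqua before iodo before pyridine.

(acetylacetonato)diaquaiodo(pyridine)rhodium(III) nitrate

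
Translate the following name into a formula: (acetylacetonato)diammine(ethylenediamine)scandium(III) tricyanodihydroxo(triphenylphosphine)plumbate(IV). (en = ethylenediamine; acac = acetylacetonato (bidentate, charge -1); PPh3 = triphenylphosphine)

[Sc(acac)(en)(NH3)2][Pb(CN)3(OH)2(PPh3)]2

Cation [Sc…]: ligand charges -1, Sc(III) ⇒ ion charge 2+.
Anion [Pb…]: ligand charges -5, Pb(IV) ⇒ ion charge 1−.
One 2+ cation requires 2 of the 1− anion.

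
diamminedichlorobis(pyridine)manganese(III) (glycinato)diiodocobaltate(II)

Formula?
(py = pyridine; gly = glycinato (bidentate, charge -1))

[MnCl2(NH3)2(py)2][Co(gly)I2]

Cation [Mn…]: ligand charges -2, Mn(III) ⇒ ion charge 1+.
Anion [Co…]: ligand charges -3, Co(II) ⇒ ion charge 1−.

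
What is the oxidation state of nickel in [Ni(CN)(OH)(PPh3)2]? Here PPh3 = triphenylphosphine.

+2

No counter-ion: the bracketed complex is neutral.
Ligand charges: 1×CN = -1; 2×PPh3 neutral; 1×OH = -1; sum -2.
Ni + (-2) = 0 ⇒ Ni is +2.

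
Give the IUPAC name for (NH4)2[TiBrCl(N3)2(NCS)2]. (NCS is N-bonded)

The 2 ammonium counter-ions carry a total charge of +2, so each complex ion is 2−.
Ligand charges: 1×bromo (-1 each), 1×chloro (-1 each), 2×isothiocyanato (-1 each), 2×azido (-1 each); total -6. So Ti + (-6) = 2−, giving Ti = +4.
Ligands are named alphabetically: azido before bromo before chloro before isothiocyanato.
The complex ion is anionic, so titanium takes the -ate form titanate(IV).

ammonium diazidobromochlorodiisothiocyanatotitanate(IV)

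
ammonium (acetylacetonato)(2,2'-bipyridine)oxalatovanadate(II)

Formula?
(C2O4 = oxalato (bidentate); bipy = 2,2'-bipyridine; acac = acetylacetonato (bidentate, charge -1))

Ligands: 1 oxalato (C2O4, -2), 1 2,2'-bipyridine (bipy, neutral), 1 acetylacetonato (acac, -1). Ligand charge sum = -3.
With V in oxidation state +2, the complex ion is [V...]^1−.
Charge balance with ammonium (+1) requires 1 complex ion per 1 ammonium.

NH4[V(acac)(bipy)(C2O4)]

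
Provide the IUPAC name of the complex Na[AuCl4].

sodium tetrachloroaurate(III)

The 1 sodium counter-ion carries a total charge of +1, so each complex ion is 1−.
Ligand charges: 4×chloro (-1 each); total -4. So Au + (-4) = 1−, giving Au = +3.
The complex ion is anionic, so gold takes the -ate form aurate(III).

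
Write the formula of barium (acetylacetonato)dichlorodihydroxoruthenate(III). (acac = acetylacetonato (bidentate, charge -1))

Ligands: 2 chloro (Cl, -1), 2 hydroxo (OH, -1), 1 acetylacetonato (acac, -1). Ligand charge sum = -5.
Charge balance with barium (+2) requires 1 complex ion per 1 barium.

Ba[Ru(acac)Cl2(OH)2]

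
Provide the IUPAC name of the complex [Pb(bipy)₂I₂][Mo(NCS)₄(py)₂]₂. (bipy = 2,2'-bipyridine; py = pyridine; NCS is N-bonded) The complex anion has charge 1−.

Both ions are complex: the cation is named first with the plain metal name, the anion second with the -ate form; each ion's ligands are alphabetised independently.
The complex anion is given as 1−; its ligand charges sum to -4, so Mo = +3.
With 2 anions per cation, the cation must be 2×1 = 2+.
Cation: ligand charges sum to -2; for the ion to be 2+, Pb = +4.

bis(2,2'-bipyridine)diiodolead(IV) tetraisothiocyanatobis(pyridine)molybdate(III)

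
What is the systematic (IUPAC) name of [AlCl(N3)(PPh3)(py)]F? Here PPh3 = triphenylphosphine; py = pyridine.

azidochloro(pyridine)(triphenylphosphine)aluminium(III) fluoride

The 1 fluoride counter-ion carries a total charge of -1, so each complex ion is 1+.
Ligand charges: 1×triphenylphosphine (neutral), 1×chloro (-1 each), 1×azido (-1 each), 1×pyridine (neutral); total -2. So Al + (-2) = 1+, giving Al = +3.
Ligands are named alphabetically: azido before chloro before pyridine before triphenylphosphine.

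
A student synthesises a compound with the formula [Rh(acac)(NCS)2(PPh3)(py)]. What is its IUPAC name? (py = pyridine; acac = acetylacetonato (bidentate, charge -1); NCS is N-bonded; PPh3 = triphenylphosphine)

There is no counter-ion, so the complex is neutral overall.
Ligand charges: 1×pyridine (neutral), 1×acetylacetonato (-1 each), 2×isothiocyanato (-1 each), 1×triphenylphosphine (neutral); total -3. So Rh + (-3) = 0, giving Rh = +3.
Ligands are named alphabetically: acetylacetonato before isothiocyanato before pyridine before triphenylphosphine.

(acetylacetonato)diisothiocyanato(pyridine)(triphenylphosphine)rhodium(III)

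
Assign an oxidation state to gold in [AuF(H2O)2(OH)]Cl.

+3

1 chloride outside the brackets (-1 each) → the complex ion is 1+.
Ligand charges: 1×OH = -1; 2×H2O neutral; 1×F = -1; sum -2.
Au + (-2) = 1+ ⇒ Au is +3.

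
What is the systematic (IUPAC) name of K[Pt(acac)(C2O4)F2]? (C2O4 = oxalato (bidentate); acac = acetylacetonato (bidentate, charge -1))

The 1 potassium counter-ion carries a total charge of +1, so each complex ion is 1−.
Ligand charges: 1×oxalato (-2 each), 2×fluoro (-1 each), 1×acetylacetonato (-1 each); total -5. So Pt + (-5) = 1−, giving Pt = +4.
Ligands are named alphabetically: acetylacetonato before fluoro before oxalato.
The complex ion is anionic, so platinum takes the -ate form platinate(IV).

potassium (acetylacetonato)difluorooxalatoplatinate(IV)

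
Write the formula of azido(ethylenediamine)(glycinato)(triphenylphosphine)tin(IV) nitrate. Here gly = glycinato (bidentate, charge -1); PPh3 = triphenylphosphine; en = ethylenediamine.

Ligands: 1 glycinato (gly, -1), 1 triphenylphosphine (PPh3, neutral), 1 ethylenediamine (en, neutral), 1 azido (N3, -1). Ligand charge sum = -2.
Charge balance with nitrate (-1) requires 1 complex ion per 2 nitrate.

[Sn(en)(gly)(N3)(PPh3)](NO3)2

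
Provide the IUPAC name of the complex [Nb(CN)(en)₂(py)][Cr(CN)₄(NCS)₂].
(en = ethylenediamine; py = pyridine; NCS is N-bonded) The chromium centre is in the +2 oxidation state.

cyanobis(ethylenediamine)(pyridine)niobium(V) tetracyanodiisothiocyanatochromate(II)

Both ions are complex: the cation is named first with the plain metal name, the anion second with the -ate form; each ion's ligands are alphabetised independently.
Cr is given as +2; the anion's ligand charges sum to -6, so the complex anion is 4−.
A 1:1 salt means the cation carries the equal and opposite charge, 4+.
Cation: ligand charges sum to -1; for the ion to be 4+, Nb = +5.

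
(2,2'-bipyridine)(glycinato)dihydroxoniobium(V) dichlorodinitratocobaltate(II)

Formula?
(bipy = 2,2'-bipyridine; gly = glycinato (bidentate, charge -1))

[Nb(bipy)(gly)(OH)2][CoCl2(NO3)2]

Cation [Nb…]: ligand charges -3, Nb(V) ⇒ ion charge 2+.
Anion [Co…]: ligand charges -4, Co(II) ⇒ ion charge 2−.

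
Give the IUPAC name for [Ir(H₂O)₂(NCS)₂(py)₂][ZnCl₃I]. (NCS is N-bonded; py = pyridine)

Zinc is always +2 in its complexes; the anion's ligand charges sum to -4, so the complex anion is 2−.
A 1:1 salt means the cation carries the equal and opposite charge, 2+.
Cation: ligand charges sum to -2; for the ion to be 2+, Ir = +4.

diaquadiisothiocyanatobis(pyridine)iridium(IV) trichloroiodozincate(II)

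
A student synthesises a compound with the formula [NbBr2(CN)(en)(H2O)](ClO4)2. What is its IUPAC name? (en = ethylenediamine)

The 2 perchlorate counter-ions carry a total charge of -2, so each complex ion is 2+.
Ligand charges: 1×ethylenediamine (neutral), 1×cyano (-1 each), 2×bromo (-1 each), 1×aqua (neutral); total -3. So Nb + (-3) = 2+, giving Nb = +5.
Ligands are named alphabetically: aqua before bromo before cyano before ethylenediamine.

aquadibromocyano(ethylenediamine)niobium(V) perchlorate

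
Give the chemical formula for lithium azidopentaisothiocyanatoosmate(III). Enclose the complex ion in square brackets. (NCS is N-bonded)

Li3[Os(N3)(NCS)5]

Ligands: 1 azido (N3, -1), 5 isothiocyanato (NCS, -1). Ligand charge sum = -6.
Charge balance with lithium (+1) requires 1 complex ion per 3 lithium.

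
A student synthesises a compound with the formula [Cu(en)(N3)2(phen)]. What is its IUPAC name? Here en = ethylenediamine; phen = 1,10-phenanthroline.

There is no counter-ion, so the complex is neutral overall.
Ligand charges: 1×ethylenediamine (neutral), 2×azido (-1 each), 1×1,10-phenanthroline (neutral); total -2. So Cu + (-2) = 0, giving Cu = +2.
Ligands are named alphabetically: azido before ethylenediamine before phenanthroline.

diazido(ethylenediamine)(1,10-phenanthroline)copper(II)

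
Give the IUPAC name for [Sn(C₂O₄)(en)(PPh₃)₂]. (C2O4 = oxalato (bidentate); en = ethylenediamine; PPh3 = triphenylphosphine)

(ethylenediamine)oxalatobis(triphenylphosphine)tin(II)

There is no counter-ion, so the complex is neutral overall.
Ligand charges: 1×oxalato (-2 each), 1×ethylenediamine (neutral), 2×triphenylphosphine (neutral); total -2. So Sn + (-2) = 0, giving Sn = +2.
Ligands are named alphabetically: ethylenediamine before oxalato before triphenylphosphine.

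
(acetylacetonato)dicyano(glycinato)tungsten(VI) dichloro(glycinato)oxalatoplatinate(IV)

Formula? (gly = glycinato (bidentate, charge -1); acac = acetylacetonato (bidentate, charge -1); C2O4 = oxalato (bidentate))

Cation [W…]: ligand charges -4, W(VI) ⇒ ion charge 2+.
Anion [Pt…]: ligand charges -5, Pt(IV) ⇒ ion charge 1−.

[W(acac)(CN)2(gly)][Pt(C2O4)Cl2(gly)]2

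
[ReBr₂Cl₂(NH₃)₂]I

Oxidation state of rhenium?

+5

1 iodide outside the brackets (-1 each) → the complex ion is 1+.
Ligand charges: 2×NH3 neutral; 2×Br = -2; 2×Cl = -2; sum -4.
Re + (-4) = 1+ ⇒ Re is +5.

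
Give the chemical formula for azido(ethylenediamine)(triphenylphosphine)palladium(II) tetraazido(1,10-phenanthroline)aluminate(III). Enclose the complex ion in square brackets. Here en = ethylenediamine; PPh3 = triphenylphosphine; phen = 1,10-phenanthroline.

[Pd(en)(N3)(PPh3)][Al(N3)4(phen)]

Cation [Pd…]: ligand charges -1, Pd(II) ⇒ ion charge 1+.
Anion [Al…]: ligand charges -4, Al(III) ⇒ ion charge 1−.
One 1+ cation balances one 1− anion.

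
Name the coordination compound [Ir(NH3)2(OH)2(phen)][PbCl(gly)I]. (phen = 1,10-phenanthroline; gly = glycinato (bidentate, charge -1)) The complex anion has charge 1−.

Both ions are complex: the cation is named first with the plain metal name, the anion second with the -ate form; each ion's ligands are alphabetised independently.
The complex anion is given as 1−; its ligand charges sum to -3, so Pb = +2.
A 1:1 salt means the cation carries the equal and opposite charge, 1+.
Cation: ligand charges sum to -2; for the ion to be 1+, Ir = +3.

diamminedihydroxo(1,10-phenanthroline)iridium(III) chloro(glycinato)iodoplumbate(II)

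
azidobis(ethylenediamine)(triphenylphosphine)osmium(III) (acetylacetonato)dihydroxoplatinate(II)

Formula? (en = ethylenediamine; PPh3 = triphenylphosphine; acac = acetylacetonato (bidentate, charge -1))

Cation [Os…]: ligand charges -1, Os(III) ⇒ ion charge 2+.
Anion [Pt…]: ligand charges -3, Pt(II) ⇒ ion charge 1−.

[Os(en)2(N3)(PPh3)][Pt(acac)(OH)2]2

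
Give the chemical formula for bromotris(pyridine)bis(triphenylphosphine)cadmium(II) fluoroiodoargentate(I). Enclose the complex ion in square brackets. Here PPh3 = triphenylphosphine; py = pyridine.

[CdBr(PPh3)2(py)3][AgFI]

Cation [Cd…]: ligand charges -1, Cd(II) ⇒ ion charge 1+.
Anion [Ag…]: ligand charges -2, Ag(I) ⇒ ion charge 1−.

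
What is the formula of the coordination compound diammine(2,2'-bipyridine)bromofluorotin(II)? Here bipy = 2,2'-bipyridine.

Ligands: 1 bromo (Br, -1), 1 2,2'-bipyridine (bipy, neutral), 2 ammine (NH3, neutral), 1 fluoro (F, -1). Ligand charge sum = -2.
With Sn in oxidation state +2, the complex ion is [Sn...].

[Sn(bipy)BrF(NH3)2]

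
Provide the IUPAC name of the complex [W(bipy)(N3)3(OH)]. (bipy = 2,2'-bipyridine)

There is no counter-ion, so the complex is neutral overall.
Ligand charges: 3×azido (-1 each), 1×hydroxo (-1 each), 1×2,2'-bipyridine (neutral); total -4. So W + (-4) = 0, giving W = +4.
Ligands are named alphabetically: azido before bipyridine before hydroxo.

triazido(2,2'-bipyridine)hydroxotungsten(IV)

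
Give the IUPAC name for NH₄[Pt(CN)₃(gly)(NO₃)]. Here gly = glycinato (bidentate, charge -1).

The 1 ammonium counter-ion carries a total charge of +1, so each complex ion is 1−.
Ligand charges: 3×cyano (-1 each), 1×nitrato (-1 each), 1×glycinato (-1 each); total -5. So Pt + (-5) = 1−, giving Pt = +4.
The complex ion is anionic, so platinum takes the -ate form platinate(IV).

ammonium tricyano(glycinato)nitratoplatinate(IV)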